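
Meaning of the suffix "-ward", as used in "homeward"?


Suffix: -ward
Example: homeward (home + -ward)
Meaning = in the direction of


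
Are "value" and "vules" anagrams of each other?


Word 1: "value" → sorted: aeluv
Word 2: "vules" → sorted: elsuv
Same letters? aeluv != elsuv
Anagram = No


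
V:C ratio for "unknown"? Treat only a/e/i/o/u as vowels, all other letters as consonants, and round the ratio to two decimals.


Word: "unknown"
Vowels (a,e,i,o,u): 2
Consonants: 5
Ratio = 2/5
= 0.40


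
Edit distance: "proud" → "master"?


Word 1: "proud" (length 5)
Word 2: "master" (length 6)
One optimal edit sequence (insert/delete/substitute each cost 1):
  1. insert 'm'  (+1)
  2. substitute 'p' -> 'a'  (+1)
  3. substitute 'r' -> 's'  (+1)
  4. substitute 'o' -> 't'  (+1)
  5. substitute 'u' -> 'e'  (+1)
  6. substitute 'd' -> 'r'  (+1)
Total edit operations: 6
Edit distance = 6


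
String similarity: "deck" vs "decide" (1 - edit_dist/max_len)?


Word 1: "deck" (length 4)
Word 2: "decide" (length 6)
One optimal edit sequence:
  1. keep 'd'
  2. keep 'e'
  3. keep 'c'
  4. insert 'i'  (+1)
  5. insert 'd'  (+1)
  6. substitute 'k' -> 'e'  (+1)
Edit distance = 3
Max length = max(4, 6) = 6
Similarity = 1 - 3/6
= 0.5000


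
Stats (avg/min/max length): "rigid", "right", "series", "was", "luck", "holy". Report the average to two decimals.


Lengths: "rigid"=5, "right"=5, "series"=6, "was"=3, "luck"=4, "holy"=4
Sum = 27, Count = 6
Average = 27/6 = 4.50
= avg=4.50, min=3, max=6


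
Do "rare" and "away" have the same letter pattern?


Pattern of "rare": [0, 1, 0, 2]
Pattern of "away": [0, 1, 0, 2]
Patterns match
Same pattern = Yes


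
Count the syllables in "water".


Word: "water"
Syllable breakdown: wa | ter
Counting: 2 parts
= 2 syllables


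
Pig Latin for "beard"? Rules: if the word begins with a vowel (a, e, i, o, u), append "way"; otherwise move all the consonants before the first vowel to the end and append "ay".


Word: "beard"
Starts with consonant(s) → move to end, add 'ay'
Consonant cluster: "b"
Pig Latin = "eardbay"


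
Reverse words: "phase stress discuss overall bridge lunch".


Original: "phase stress discuss overall bridge lunch"
Words (1..n): phase | stress | discuss | overall | bridge | lunch
Reversed (n..1): lunch | bridge | overall | discuss | stress | phase
Result = "lunch bridge overall discuss stress phase"


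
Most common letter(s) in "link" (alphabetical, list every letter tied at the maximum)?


Word: "link"
Letter counts:
  'i': 1
  'k': 1
  'l': 1
  'n': 1
Maximum count = 1
Most frequent = 'i', 'k', 'l', 'n' (1 time each)


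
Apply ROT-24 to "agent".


Word: "agent"
Shift: 24
Each letter → (letter + shift) mod 26:
  'a' (0) + 24 = 24 → 'y'
  'g' (6) + 24 = 4 → 'e'
  'e' (4) + 24 = 2 → 'c'
  'n' (13) + 24 = 11 → 'l'
  't' (19) + 24 = 17 → 'r'
Result = "yeclr"


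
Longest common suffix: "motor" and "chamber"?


Word 1: "motor"
Word 2: "chamber"
Comparing from end:
  Pos -1: 'r' == 'r'
  Pos -2: 'o' != 'e' (stop)
LCS = "r" (length 1)


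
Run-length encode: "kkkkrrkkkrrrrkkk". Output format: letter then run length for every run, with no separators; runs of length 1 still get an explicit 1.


String: "kkkkrrkkkrrrrkkk"
Scanning for consecutive runs:
  'k' x 4
  'r' x 2
  'k' x 3
  'r' x 4
  'k' x 3
RLE = "k4r2k3r4k3"


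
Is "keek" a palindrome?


Word: "keek"
Reversed: "keek"
Forward == Backward? keek == keek
Palindrome = Yes


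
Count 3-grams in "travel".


Word: "travel" (length 6)
Number of 3-grams = length - 3 + 1 = 6 - 3 + 1
= 4


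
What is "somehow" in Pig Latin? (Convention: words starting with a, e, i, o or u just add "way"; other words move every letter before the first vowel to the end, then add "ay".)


Word: "somehow"
Starts with consonant(s) → move to end, add 'ay'
Consonant cluster: "s"
Pig Latin = "omehowsay"


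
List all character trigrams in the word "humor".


Word: "humor" (length 5)
Number of trigrams = 5 - 3 + 1 = 3
  Position 0: "hum"
  Position 1: "umo"
  Position 2: "mor"
Trigrams = "hum", "umo", "mor"


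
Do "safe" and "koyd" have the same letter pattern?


Pattern of "safe": [0, 1, 2, 3]
Pattern of "koyd": [0, 1, 2, 3]
Patterns match
Same pattern = Yes


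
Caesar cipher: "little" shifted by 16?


Word: "little"
Shift: 16
Each letter → (letter + shift) mod 26:
  'l' (11) + 16 = 1 → 'b'
  'i' (8) + 16 = 24 → 'y'
  't' (19) + 16 = 9 → 'j'
  't' (19) + 16 = 9 → 'j'
  'l' (11) + 16 = 1 → 'b'
  'e' (4) + 16 = 20 → 'u'
Result = "byjjbu"


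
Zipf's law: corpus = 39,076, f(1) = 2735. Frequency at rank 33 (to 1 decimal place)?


Zipf's law: f(r) = f(1) / r
f(1) = 2735
f(33) = 2735 / 33
= 82.9 occurrences


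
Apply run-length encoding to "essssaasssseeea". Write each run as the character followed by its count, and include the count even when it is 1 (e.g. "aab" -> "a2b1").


String: "essssaasssseeea"
Scanning for consecutive runs:
  'e' x 1
  's' x 4
  'a' x 2
  's' x 4
  'e' x 3
  'a' x 1
RLE = "e1s4a2s4e3a1"


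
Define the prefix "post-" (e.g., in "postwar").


Prefix: post-
As in: postwar -> post- + war
Meaning = after


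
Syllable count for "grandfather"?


Word: "grandfather"
Syllable breakdown: grand / fa / ther
Counting: 3 parts
= 3 syllables


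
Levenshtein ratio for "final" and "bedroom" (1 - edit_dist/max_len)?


Word 1: "final" (length 5)
Word 2: "bedroom" (length 7)
One optimal edit sequence:
  1. insert 'b'  (+1)
  2. insert 'e'  (+1)
  3. substitute 'f' -> 'd'  (+1)
  4. substitute 'i' -> 'r'  (+1)
  5. substitute 'n' -> 'o'  (+1)
  6. substitute 'a' -> 'o'  (+1)
  7. substitute 'l' -> 'm'  (+1)
Edit distance = 7
Max length = max(5, 7) = 7
Similarity = 1 - 7/7
= 0.0000


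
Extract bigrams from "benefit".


Word: "benefit" (length 7)
Number of bigrams = 7 - 2 + 1 = 6
  Position 0: "be"
  Position 1: "en"
  Position 2: "ne"
  Position 3: "ef"
  Position 4: "fi"
  Position 5: "it"
Bigrams = "be", "en", "ne", "ef", "fi", "it"


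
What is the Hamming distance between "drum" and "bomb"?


Comparing character by character (same length = 4):
  Pos 0: 'd' vs 'b' !=
  Pos 1: 'r' vs 'o' !=
  Pos 2: 'u' vs 'm' !=
  Pos 3: 'm' vs 'b' !=
Hamming distance = 4


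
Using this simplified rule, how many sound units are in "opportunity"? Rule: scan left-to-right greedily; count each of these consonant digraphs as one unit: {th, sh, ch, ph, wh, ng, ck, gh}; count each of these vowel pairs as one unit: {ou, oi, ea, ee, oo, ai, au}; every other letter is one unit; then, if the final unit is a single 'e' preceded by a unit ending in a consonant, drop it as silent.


Word: "opportunity" (11 letters)
Left-to-right scan:
  (1) 'o' (letter)
  (2) 'p' (letter)
  (3) 'p' (letter)
  (4) 'o' (letter)
  (5) 'r' (letter)
  (6) 't' (letter)
  (7) 'u' (letter)
  (8) 'n' (letter)
  (9) 'i' (letter)
  (10) 't' (letter)
  (11) 'y' (letter)
Units from scan: 11
Sound units = 11 units


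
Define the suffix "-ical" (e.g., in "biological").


Suffix: -ical
As in: biological -> biology + -ical, with a spelling change
Meaning = relating to


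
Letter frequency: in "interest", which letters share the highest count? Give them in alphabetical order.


Word: "interest"
Letter counts:
  'e': 2
  'i': 1
  'n': 1
  'r': 1
  's': 1
  't': 2
Maximum count = 2
Most frequent = 'e', 't' (2 times each)


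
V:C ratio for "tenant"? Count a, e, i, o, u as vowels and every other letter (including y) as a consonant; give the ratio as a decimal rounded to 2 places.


Word: "tenant"
Vowels (a,e,i,o,u): 2
Consonants: 4
Ratio = 2/4
= 0.50


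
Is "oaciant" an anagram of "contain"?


Word 1: "contain" → sorted: acinnot
Word 2: "oaciant" → sorted: aacinot
Same letters? acinnot != aacinot
Anagram = No


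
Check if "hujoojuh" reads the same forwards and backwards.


Word: "hujoojuh"
Reversed: "hujoojuh"
Forward == Backward? hujoojuh == hujoojuh
Palindrome = Yes


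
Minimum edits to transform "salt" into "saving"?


Word 1: "salt" (length 4)
Word 2: "saving" (length 6)
One optimal edit sequence (insert/delete/substitute each cost 1):
  1. keep 's'
  2. keep 'a'
  3. insert 'v'  (+1)
  4. insert 'i'  (+1)
  5. substitute 'l' -> 'n'  (+1)
  6. substitute 't' -> 'g'  (+1)
Total edit operations: 4
Edit distance = 4


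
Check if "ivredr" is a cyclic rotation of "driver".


Word: "driver", Candidate: "ivredr"
Method: check if candidate is substring of word+word
"driverdriver" contains "ivredr"? No
Is rotation = No


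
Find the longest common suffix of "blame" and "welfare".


Word 1: "blame"
Word 2: "welfare"
Comparing from end:
  Pos -1: 'e' == 'e'
  Pos -2: 'm' != 'r' (stop)
LCS = "e" (length 1)


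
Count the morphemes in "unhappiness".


Word: "unhappiness"
Morphemes: un- | happi | -ness
Each morpheme carries meaning
= 3 morphemes


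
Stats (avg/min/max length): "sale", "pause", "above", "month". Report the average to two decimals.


Lengths: "sale"=4, "pause"=5, "above"=5, "month"=5
Sum = 19, Count = 4
Average = 19/4 = 4.75
= avg=4.75, min=4, max=5


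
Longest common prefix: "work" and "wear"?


Word 1: "work"
Word 2: "wear"
Comparing from start:
  Pos 0: 'w' == 'w'
  Pos 1: 'o' != 'e' (stop)
LCP = "w" (length 1)


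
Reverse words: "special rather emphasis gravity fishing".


Original: "special rather emphasis gravity fishing"
Words (1..n): special | rather | emphasis | gravity | fishing
Reversed (n..1): fishing | gravity | emphasis | rather | special
Result = "fishing gravity emphasis rather special"


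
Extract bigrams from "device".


Word: "device" (length 6)
Number of bigrams = 6 - 2 + 1 = 5
  Position 0: "de"
  Position 1: "ev"
  Position 2: "vi"
  Position 3: "ic"
  Position 4: "ce"
Bigrams = "de", "ev", "vi", "ic", "ce"


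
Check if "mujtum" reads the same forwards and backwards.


Word: "mujtum"
Reversed: "mutjum"
Forward == Backward? mujtum != mutjum
Palindrome = No


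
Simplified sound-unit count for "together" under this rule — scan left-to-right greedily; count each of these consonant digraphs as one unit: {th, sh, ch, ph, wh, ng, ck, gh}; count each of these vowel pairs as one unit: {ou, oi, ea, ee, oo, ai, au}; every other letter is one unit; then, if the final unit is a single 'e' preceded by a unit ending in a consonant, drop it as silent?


Word: "together" (8 letters)
Left-to-right scan:
  (1) 't' (letter)
  (2) 'o' (letter)
  (3) 'g' (letter)
  (4) 'e' (letter)
  (5) 'th' (digraph)
  (6) 'e' (letter)
  (7) 'r' (letter)
Units from scan: 7
Sound units = 7 units


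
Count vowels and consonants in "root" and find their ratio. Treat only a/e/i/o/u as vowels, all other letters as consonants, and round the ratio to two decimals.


Word: "root"
Vowels (a,e,i,o,u): 2
Consonants: 2
Ratio = 2/2
= 1.00


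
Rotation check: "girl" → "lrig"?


Word: "girl", Candidate: "lrig"
Method: check if candidate is substring of word+word
"girlgirl" contains "lrig"? No
Is rotation = No


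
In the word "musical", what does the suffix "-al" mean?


Suffix: -al
Example: musical (music + -al)
Meaning = relating to


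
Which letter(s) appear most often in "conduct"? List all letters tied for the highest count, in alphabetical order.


Word: "conduct"
Letter counts:
  'c': 2
  'd': 1
  'n': 1
  'o': 1
  't': 1
  'u': 1
Maximum count = 2
Most frequent = 'c' (2 times each)


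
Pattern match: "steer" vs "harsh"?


Pattern of "steer": [0, 1, 2, 2, 3]
Pattern of "harsh": [0, 1, 2, 3, 0]
Patterns do not match
Same pattern = No


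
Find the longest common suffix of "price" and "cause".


Word 1: "price"
Word 2: "cause"
Comparing from end:
  Pos -1: 'e' == 'e'
  Pos -2: 'c' != 's' (stop)
LCS = "e" (length 1)


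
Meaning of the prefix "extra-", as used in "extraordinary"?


Prefix: extra-
Example: extraordinary (extra- + ordinary)
Meaning = beyond


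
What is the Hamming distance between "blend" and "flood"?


Comparing character by character (same length = 5):
  Pos 0: 'b' vs 'f' !=
  Pos 1: 'l' vs 'l' =
  Pos 2: 'e' vs 'o' !=
  Pos 3: 'n' vs 'o' !=
  Pos 4: 'd' vs 'd' =
Hamming distance = 3


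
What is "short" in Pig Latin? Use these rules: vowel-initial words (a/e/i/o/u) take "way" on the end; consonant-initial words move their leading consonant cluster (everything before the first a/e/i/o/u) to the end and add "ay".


Word: "short"
Starts with consonant(s) → move to end, add 'ay'
Consonant cluster: "sh"
Pig Latin = "ortshay"


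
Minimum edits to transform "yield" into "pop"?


Word 1: "yield" (length 5)
Word 2: "pop" (length 3)
One optimal edit sequence (insert/delete/substitute each cost 1):
  1. delete 'y'  (+1)
  2. delete 'i'  (+1)
  3. substitute 'e' -> 'p'  (+1)
  4. substitute 'l' -> 'o'  (+1)
  5. substitute 'd' -> 'p'  (+1)
Total edit operations: 5
Edit distance = 5


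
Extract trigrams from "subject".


Word: "subject" (length 7)
Number of trigrams = 7 - 3 + 1 = 5
  Position 0: "sub"
  Position 1: "ubj"
  Position 2: "bje"
  Position 3: "jec"
  Position 4: "ect"
Trigrams = "sub", "ubj", "bje", "jec", "ect"


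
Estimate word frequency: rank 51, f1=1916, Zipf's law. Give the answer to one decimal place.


Zipf's law: f(r) = f(1) / r
f(1) = 1916
f(51) = 1916 / 51
= 37.6 occurrences


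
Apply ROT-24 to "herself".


Word: "herself"
Shift: 24
Each letter → (letter + shift) mod 26:
  'h' (7) + 24 = 5 → 'f'
  'e' (4) + 24 = 2 → 'c'
  'r' (17) + 24 = 15 → 'p'
  's' (18) + 24 = 16 → 'q'
  'e' (4) + 24 = 2 → 'c'
  'l' (11) + 24 = 9 → 'j'
  'f' (5) + 24 = 3 → 'd'
Result = "fcpqcjd"


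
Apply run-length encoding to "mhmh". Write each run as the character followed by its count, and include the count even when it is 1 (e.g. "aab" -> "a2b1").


String: "mhmh"
Scanning for consecutive runs:
  'm' x 1
  'h' x 1
  'm' x 1
  'h' x 1
RLE = "m1h1m1h1"


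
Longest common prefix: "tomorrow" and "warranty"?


Word 1: "tomorrow"
Word 2: "warranty"
Comparing from start:
  Pos 0: 't' != 'w' (stop)
LCP = "" (length 0)


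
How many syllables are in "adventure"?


Word: "adventure"
Syllable breakdown: ad / ven / ture
Counting: 3 parts
= 3 syllables


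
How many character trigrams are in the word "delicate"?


Word: "delicate" (length 8)
Number of 3-grams = length - 3 + 1 = 8 - 3 + 1
= 6


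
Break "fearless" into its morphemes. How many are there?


Word: "fearless"
Morphemes: fear / -less
Each morpheme carries meaning
= 2 morphemes


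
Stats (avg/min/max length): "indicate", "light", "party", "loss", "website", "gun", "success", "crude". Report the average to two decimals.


Lengths: "indicate"=8, "light"=5, "party"=5, "loss"=4, "website"=7, "gun"=3, "success"=7, "crude"=5
Sum = 44, Count = 8
Average = 44/8 = 5.50
= avg=5.50, min=3, max=8


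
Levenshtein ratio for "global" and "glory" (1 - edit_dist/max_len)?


Word 1: "global" (length 6)
Word 2: "glory" (length 5)
One optimal edit sequence:
  1. keep 'g'
  2. keep 'l'
  3. keep 'o'
  4. delete 'b'  (+1)
  5. substitute 'a' -> 'r'  (+1)
  6. substitute 'l' -> 'y'  (+1)
Edit distance = 3
Max length = max(6, 5) = 6
Similarity = 1 - 3/6
= 0.5000


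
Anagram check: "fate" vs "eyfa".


Word 1: "fate" → sorted: aeft
Word 2: "eyfa" → sorted: aefy
Same letters? aeft != aefy
Anagram = No


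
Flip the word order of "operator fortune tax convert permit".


Original: "operator fortune tax convert permit"
Words (1..n): operator | fortune | tax | convert | permit
Reversed (n..1): permit | convert | tax | fortune | operator
Result = "permit convert tax fortune operator"


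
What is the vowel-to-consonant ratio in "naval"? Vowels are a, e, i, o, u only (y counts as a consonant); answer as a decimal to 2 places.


Word: "naval"
Vowels (a,e,i,o,u): 2
Consonants: 3
Ratio = 2/3
= 0.67


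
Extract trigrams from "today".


Word: "today" (length 5)
Number of trigrams = 5 - 3 + 1 = 3
  Position 0: "tod"
  Position 1: "oda"
  Position 2: "day"
Trigrams = "tod", "oda", "day"


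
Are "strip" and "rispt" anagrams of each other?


Word 1: "strip" → sorted: iprst
Word 2: "rispt" → sorted: iprst
Same letters? iprst == iprst
Anagram = Yes


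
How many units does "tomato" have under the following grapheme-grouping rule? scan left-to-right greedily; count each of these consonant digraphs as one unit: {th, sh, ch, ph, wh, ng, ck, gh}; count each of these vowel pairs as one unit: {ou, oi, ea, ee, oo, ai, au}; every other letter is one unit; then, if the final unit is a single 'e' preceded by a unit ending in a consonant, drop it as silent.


Word: "tomato" (6 letters)
Left-to-right scan:
  (1) 't' (letter)
  (2) 'o' (letter)
  (3) 'm' (letter)
  (4) 'a' (letter)
  (5) 't' (letter)
  (6) 'o' (letter)
Units from scan: 6
Sound units = 6 units


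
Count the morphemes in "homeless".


Word: "homeless"
Morphemes: home + -less
Each morpheme carries meaning
= 2 morphemes


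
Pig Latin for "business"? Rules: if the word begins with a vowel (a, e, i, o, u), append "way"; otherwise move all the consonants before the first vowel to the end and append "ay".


Word: "business"
Starts with consonant(s) → move to end, add 'ay'
Consonant cluster: "b"
Pig Latin = "usinessbay"


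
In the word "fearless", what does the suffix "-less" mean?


Suffix: -less
Example: fearless (fear + -less)
Meaning = without


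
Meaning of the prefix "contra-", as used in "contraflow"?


Prefix: contra-
As in: contraflow -> contra- + flow
Meaning = against


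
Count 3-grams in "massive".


Word: "massive" (length 7)
Number of 3-grams = length - 3 + 1 = 7 - 3 + 1
= 5


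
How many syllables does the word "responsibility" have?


Word: "responsibility"
Syllable breakdown: re · spon · si · bil · i · ty
Counting: 6 parts
= 6 syllables


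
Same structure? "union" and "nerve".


Pattern of "union": [0, 1, 2, 3, 1]
Pattern of "nerve": [0, 1, 2, 3, 1]
Patterns match
Same pattern = Yes


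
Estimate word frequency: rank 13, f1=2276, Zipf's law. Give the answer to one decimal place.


Zipf's law: f(r) = f(1) / r
f(1) = 2276
f(13) = 2276 / 13
= 175.1 occurrences


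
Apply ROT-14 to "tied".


Word: "tied"
Shift: 14
Each letter → (letter + shift) mod 26:
  't' (19) + 14 = 7 → 'h'
  'i' (8) + 14 = 22 → 'w'
  'e' (4) + 14 = 18 → 's'
  'd' (3) + 14 = 17 → 'r'
Result = "hwsr"


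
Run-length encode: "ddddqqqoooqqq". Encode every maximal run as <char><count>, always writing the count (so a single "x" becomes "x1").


String: "ddddqqqoooqqq"
Scanning for consecutive runs:
  'd' x 4
  'q' x 3
  'o' x 3
  'q' x 3
RLE = "d4q3o3q3"


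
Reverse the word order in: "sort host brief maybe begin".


Original: "sort host brief maybe begin"
Words (1..n): sort | host | brief | maybe | begin
Reversed (n..1): begin | maybe | brief | host | sort
Result = "begin maybe brief host sort"


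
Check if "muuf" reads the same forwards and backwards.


Word: "muuf"
Reversed: "fuum"
Forward == Backward? muuf != fuum
Palindrome = No


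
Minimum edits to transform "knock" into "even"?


Word 1: "knock" (length 5)
Word 2: "even" (length 4)
One optimal edit sequence (insert/delete/substitute each cost 1):
  1. delete 'k'  (+1)
  2. substitute 'n' -> 'e'  (+1)
  3. substitute 'o' -> 'v'  (+1)
  4. substitute 'c' -> 'e'  (+1)
  5. substitute 'k' -> 'n'  (+1)
Total edit operations: 5
Edit distance = 5


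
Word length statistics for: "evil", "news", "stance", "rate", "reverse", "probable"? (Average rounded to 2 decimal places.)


Lengths: "evil"=4, "news"=4, "stance"=6, "rate"=4, "reverse"=7, "probable"=8
Sum = 33, Count = 6
Average = 33/6 = 5.50
= avg=5.50, min=4, max=8


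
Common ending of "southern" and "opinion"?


Word 1: "southern"
Word 2: "opinion"
Comparing from end:
  Pos -1: 'n' == 'n'
  Pos -2: 'r' != 'o' (stop)
LCS = "n" (length 1)


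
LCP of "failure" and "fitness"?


Word 1: "failure"
Word 2: "fitness"
Comparing from start:
  Pos 0: 'f' == 'f'
  Pos 1: 'a' != 'i' (stop)
LCP = "f" (length 1)


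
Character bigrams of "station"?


Word: "station" (length 7)
Number of bigrams = 7 - 2 + 1 = 6
  Position 0: "st"
  Position 1: "ta"
  Position 2: "at"
  Position 3: "ti"
  Position 4: "io"
  Position 5: "on"
Bigrams = "st", "ta", "at", "ti", "io", "on"


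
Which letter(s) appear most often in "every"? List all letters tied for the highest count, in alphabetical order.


Word: "every"
Letter counts:
  'e': 2
  'r': 1
  'v': 1
  'y': 1
Maximum count = 2
Most frequent = 'e' (2 times each)


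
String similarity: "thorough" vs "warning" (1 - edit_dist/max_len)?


Word 1: "thorough" (length 8)
Word 2: "warning" (length 7)
One optimal edit sequence:
  1. delete 't'  (+1)
  2. substitute 'h' -> 'w'  (+1)
  3. substitute 'o' -> 'a'  (+1)
  4. keep 'r'
  5. substitute 'o' -> 'n'  (+1)
  6. substitute 'u' -> 'i'  (+1)
  7. substitute 'g' -> 'n'  (+1)
  8. substitute 'h' -> 'g'  (+1)
Edit distance = 7
Max length = max(8, 7) = 8
Similarity = 1 - 7/8
= 0.1250


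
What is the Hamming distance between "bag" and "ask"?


Comparing character by character (same length = 3):
  Pos 0: 'b' vs 'a' !=
  Pos 1: 'a' vs 's' !=
  Pos 2: 'g' vs 'k' !=
Hamming distance = 3


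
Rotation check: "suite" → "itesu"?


Word: "suite", Candidate: "itesu"
Method: check if candidate is substring of word+word
"suitesuite" contains "itesu"? Yes
Is rotation = Yes


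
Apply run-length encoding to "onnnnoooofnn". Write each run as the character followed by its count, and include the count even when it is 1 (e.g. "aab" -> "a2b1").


String: "onnnnoooofnn"
Scanning for consecutive runs:
  'o' x 1
  'n' x 4
  'o' x 4
  'f' x 1
  'n' x 2
RLE = "o1n4o4f1n2"


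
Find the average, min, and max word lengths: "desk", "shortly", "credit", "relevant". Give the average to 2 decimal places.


Lengths: "desk"=4, "shortly"=7, "credit"=6, "relevant"=8
Sum = 25, Count = 4
Average = 25/4 = 6.25
= avg=6.25, min=4, max=8


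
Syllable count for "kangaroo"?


Word: "kangaroo"
Syllable breakdown: kan · ga · roo
Counting: 3 parts
= 3 syllables


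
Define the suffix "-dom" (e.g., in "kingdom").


Suffix: -dom
As in: kingdom -> king + -dom
Meaning = state / realm


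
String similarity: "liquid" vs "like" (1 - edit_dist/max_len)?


Word 1: "liquid" (length 6)
Word 2: "like" (length 4)
One optimal edit sequence:
  1. keep 'l'
  2. keep 'i'
  3. delete 'q'  (+1)
  4. delete 'u'  (+1)
  5. substitute 'i' -> 'k'  (+1)
  6. substitute 'd' -> 'e'  (+1)
Edit distance = 4
Max length = max(6, 4) = 6
Similarity = 1 - 4/6
= 0.3333


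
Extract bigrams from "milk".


Word: "milk" (length 4)
Number of bigrams = 4 - 2 + 1 = 3
  Position 0: "mi"
  Position 1: "il"
  Position 2: "lk"
Bigrams = "mi", "il", "lk"


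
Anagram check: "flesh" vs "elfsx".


Word 1: "flesh" → sorted: efhls
Word 2: "elfsx" → sorted: eflsx
Same letters? efhls != eflsx
Anagram = No


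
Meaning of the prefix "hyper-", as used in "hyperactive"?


Prefix: hyper-
Example: hyperactive (hyper- + active)
Meaning = over / excessive


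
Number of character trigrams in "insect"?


Word: "insect" (length 6)
Number of 3-grams = length - 3 + 1 = 6 - 3 + 1
= 4


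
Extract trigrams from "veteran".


Word: "veteran" (length 7)
Number of trigrams = 7 - 3 + 1 = 5
  Position 0: "vet"
  Position 1: "ete"
  Position 2: "ter"
  Position 3: "era"
  Position 4: "ran"
Trigrams = "vet", "ete", "ter", "era", "ran"


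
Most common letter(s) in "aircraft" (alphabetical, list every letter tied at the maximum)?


Word: "aircraft"
Letter counts:
  'a': 2
  'c': 1
  'f': 1
  'i': 1
  'r': 2
  't': 1
Maximum count = 2
Most frequent = 'a', 'r' (2 times each)


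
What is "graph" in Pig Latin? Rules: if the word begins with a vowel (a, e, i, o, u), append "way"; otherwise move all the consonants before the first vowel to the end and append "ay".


Word: "graph"
Starts with consonant(s) → move to end, add 'ay'
Consonant cluster: "gr"
Pig Latin = "aphgray"


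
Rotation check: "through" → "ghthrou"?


Word: "through", Candidate: "ghthrou"
Method: check if candidate is substring of word+word
"throughthrough" contains "ghthrou"? Yes
Is rotation = Yes


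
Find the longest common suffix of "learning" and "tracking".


Word 1: "learning"
Word 2: "tracking"
Comparing from end:
  Pos -1: 'g' == 'g'
  Pos -2: 'n' == 'n'
  Pos -3: 'i' == 'i'
  Pos -4: 'n' != 'k' (stop)
LCS = "ing" (length 3)


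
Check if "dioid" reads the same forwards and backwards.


Word: "dioid"
Reversed: "dioid"
Forward == Backward? dioid == dioid
Palindrome = Yes


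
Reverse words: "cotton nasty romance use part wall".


Original: "cotton nasty romance use part wall"
Words (1..n): cotton | nasty | romance | use | part | wall
Reversed (n..1): wall | part | use | romance | nasty | cotton
Result = "wall part use romance nasty cotton"


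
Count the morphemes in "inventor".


Word: "inventor"
Morphemes: invent / -or
Each morpheme carries meaning
= 2 morphemes


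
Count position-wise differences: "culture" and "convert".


Comparing character by character (same length = 7):
  Pos 0: 'c' vs 'c' =
  Pos 1: 'u' vs 'o' !=
  Pos 2: 'l' vs 'n' !=
  Pos 3: 't' vs 'v' !=
  Pos 4: 'u' vs 'e' !=
  Pos 5: 'r' vs 'r' =
  Pos 6: 'e' vs 't' !=
Hamming distance = 5


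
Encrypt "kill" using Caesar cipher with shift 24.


Word: "kill"
Shift: 24
Each letter → (letter + shift) mod 26:
  'k' (10) + 24 = 8 → 'i'
  'i' (8) + 24 = 6 → 'g'
  'l' (11) + 24 = 9 → 'j'
  'l' (11) + 24 = 9 → 'j'
Result = "igjj"


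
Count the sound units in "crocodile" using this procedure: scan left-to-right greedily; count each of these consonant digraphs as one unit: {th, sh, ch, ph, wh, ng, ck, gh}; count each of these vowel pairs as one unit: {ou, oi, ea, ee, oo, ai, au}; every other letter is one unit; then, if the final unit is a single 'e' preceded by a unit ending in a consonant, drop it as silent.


Word: "crocodile" (9 letters)
Left-to-right scan:
  (1) 'c' (letter)
  (2) 'r' (letter)
  (3) 'o' (letter)
  (4) 'c' (letter)
  (5) 'o' (letter)
  (6) 'd' (letter)
  (7) 'i' (letter)
  (8) 'l' (letter)
  (9) 'e' (letter)
Units from scan: 9
Final unit is 'e' after a consonant -> drop as silent (-1)
Sound units = 8 units


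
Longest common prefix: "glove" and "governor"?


Word 1: "glove"
Word 2: "governor"
Comparing from start:
  Pos 0: 'g' == 'g'
  Pos 1: 'l' != 'o' (stop)
LCP = "g" (length 1)


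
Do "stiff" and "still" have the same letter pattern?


Pattern of "stiff": [0, 1, 2, 3, 3]
Pattern of "still": [0, 1, 2, 3, 3]
Patterns match
Same pattern = Yes


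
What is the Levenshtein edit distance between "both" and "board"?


Word 1: "both" (length 4)
Word 2: "board" (length 5)
One optimal edit sequence (insert/delete/substitute each cost 1):
  1. keep 'b'
  2. keep 'o'
  3. insert 'a'  (+1)
  4. substitute 't' -> 'r'  (+1)
  5. substitute 'h' -> 'd'  (+1)
Total edit operations: 3
Edit distance = 3


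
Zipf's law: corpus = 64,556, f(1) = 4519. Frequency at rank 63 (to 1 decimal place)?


Zipf's law: f(r) = f(1) / r
f(1) = 4519
f(63) = 4519 / 63
= 71.7 occurrences


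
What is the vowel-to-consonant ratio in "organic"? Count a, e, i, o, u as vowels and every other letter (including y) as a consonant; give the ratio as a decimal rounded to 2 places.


Word: "organic"
Vowels (a,e,i,o,u): 3
Consonants: 4
Ratio = 3/4
= 0.75


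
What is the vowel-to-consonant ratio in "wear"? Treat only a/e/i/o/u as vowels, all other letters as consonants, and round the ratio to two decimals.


Word: "wear"
Vowels (a,e,i,o,u): 2
Consonants: 2
Ratio = 2/2
= 1.00


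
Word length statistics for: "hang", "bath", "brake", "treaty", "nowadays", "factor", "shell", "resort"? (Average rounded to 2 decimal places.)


Lengths: "hang"=4, "bath"=4, "brake"=5, "treaty"=6, "nowadays"=8, "factor"=6, "shell"=5, "resort"=6
Sum = 44, Count = 8
Average = 44/8 = 5.50
= avg=5.50, min=4, max=8


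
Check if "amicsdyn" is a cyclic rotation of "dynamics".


Word: "dynamics", Candidate: "amicsdyn"
Method: check if candidate is substring of word+word
"dynamicsdynamics" contains "amicsdyn"? Yes
Is rotation = Yes


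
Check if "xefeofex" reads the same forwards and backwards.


Word: "xefeofex"
Reversed: "xefoefex"
Forward == Backward? xefeofex != xefoefex
Palindrome = No


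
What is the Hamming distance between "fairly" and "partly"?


Comparing character by character (same length = 6):
  Pos 0: 'f' vs 'p' !=
  Pos 1: 'a' vs 'a' =
  Pos 2: 'i' vs 'r' !=
  Pos 3: 'r' vs 't' !=
  Pos 4: 'l' vs 'l' =
  Pos 5: 'y' vs 'y' =
Hamming distance = 3


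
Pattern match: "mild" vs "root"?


Pattern of "mild": [0, 1, 2, 3]
Pattern of "root": [0, 1, 1, 2]
Patterns do not match
Same pattern = No


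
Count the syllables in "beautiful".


Word: "beautiful"
Syllable breakdown: beau | ti | ful
Counting: 3 parts
= 3 syllables


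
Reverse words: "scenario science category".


Original: "scenario science category"
Words (1..n): scenario | science | category
Reversed (n..1): category | science | scenario
Result = "category science scenario"


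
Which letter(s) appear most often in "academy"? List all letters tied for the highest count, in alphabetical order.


Word: "academy"
Letter counts:
  'a': 2
  'c': 1
  'd': 1
  'e': 1
  'm': 1
  'y': 1
Maximum count = 2
Most frequent = 'a' (2 times each)


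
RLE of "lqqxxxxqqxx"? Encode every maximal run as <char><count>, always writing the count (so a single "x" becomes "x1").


String: "lqqxxxxqqxx"
Scanning for consecutive runs:
  'l' x 1
  'q' x 2
  'x' x 4
  'q' x 2
  'x' x 2
RLE = "l1q2x4q2x2"


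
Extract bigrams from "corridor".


Word: "corridor" (length 8)
Number of bigrams = 8 - 2 + 1 = 7
  Position 0: "co"
  Position 1: "or"
  Position 2: "rr"
  Position 3: "ri"
  Position 4: "id"
  Position 5: "do"
  Position 6: "or"
Bigrams = "co", "or", "rr", "ri", "id", "do", "or"


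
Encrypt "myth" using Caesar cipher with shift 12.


Word: "myth"
Shift: 12
Each letter → (letter + shift) mod 26:
  'm' (12) + 12 = 24 → 'y'
  'y' (24) + 12 = 10 → 'k'
  't' (19) + 12 = 5 → 'f'
  'h' (7) + 12 = 19 → 't'
Result = "ykft"


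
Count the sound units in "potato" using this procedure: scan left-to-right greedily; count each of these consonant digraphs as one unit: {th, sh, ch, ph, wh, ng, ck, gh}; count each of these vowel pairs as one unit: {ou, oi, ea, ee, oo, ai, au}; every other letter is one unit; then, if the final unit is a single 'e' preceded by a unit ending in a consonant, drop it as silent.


Word: "potato" (6 letters)
Left-to-right scan:
  (1) 'p' (letter)
  (2) 'o' (letter)
  (3) 't' (letter)
  (4) 'a' (letter)
  (5) 't' (letter)
  (6) 'o' (letter)
Units from scan: 6
Sound units = 6 units


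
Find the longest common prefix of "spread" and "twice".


Word 1: "spread"
Word 2: "twice"
Comparing from start:
  Pos 0: 's' != 't' (stop)
LCP = "" (length 0)


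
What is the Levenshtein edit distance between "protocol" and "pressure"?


Word 1: "protocol" (length 8)
Word 2: "pressure" (length 8)
One optimal edit sequence (insert/delete/substitute each cost 1):
  1. keep 'p'
  2. keep 'r'
  3. substitute 'o' -> 'e'  (+1)
  4. substitute 't' -> 's'  (+1)
  5. substitute 'o' -> 's'  (+1)
  6. substitute 'c' -> 'u'  (+1)
  7. substitute 'o' -> 'r'  (+1)
  8. substitute 'l' -> 'e'  (+1)
Total edit operations: 6
Edit distance = 6


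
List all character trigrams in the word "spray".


Word: "spray" (length 5)
Number of trigrams = 5 - 3 + 1 = 3
  Position 0: "spr"
  Position 1: "pra"
  Position 2: "ray"
Trigrams = "spr", "pra", "ray"


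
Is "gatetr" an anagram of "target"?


Word 1: "target" → sorted: aegrtt
Word 2: "gatetr" → sorted: aegrtt
Same letters? aegrtt == aegrtt
Anagram = Yes


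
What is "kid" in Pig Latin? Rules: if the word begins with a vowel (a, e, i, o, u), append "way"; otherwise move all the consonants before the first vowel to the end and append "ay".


Word: "kid"
Starts with consonant(s) → move to end, add 'ay'
Consonant cluster: "k"
Pig Latin = "idkay"


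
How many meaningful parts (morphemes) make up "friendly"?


Word: "friendly"
Morphemes: friend + -ly
Each morpheme carries meaning
= 2 morphemes


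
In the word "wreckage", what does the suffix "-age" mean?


Suffix: -age
Example: wreckage = wreck + -age
Meaning = result / collection


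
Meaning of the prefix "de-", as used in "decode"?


Prefix: de-
Example: decode = de- + code
Meaning = remove / reverse


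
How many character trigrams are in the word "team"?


Word: "team" (length 4)
Number of 3-grams = length - 3 + 1 = 4 - 3 + 1
= 2


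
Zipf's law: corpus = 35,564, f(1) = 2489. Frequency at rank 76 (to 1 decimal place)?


Zipf's law: f(r) = f(1) / r
f(1) = 2489
f(76) = 2489 / 76
= 32.8 occurrences


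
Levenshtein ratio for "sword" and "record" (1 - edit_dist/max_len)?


Word 1: "sword" (length 5)
Word 2: "record" (length 6)
One optimal edit sequence:
  1. insert 'r'  (+1)
  2. substitute 's' -> 'e'  (+1)
  3. substitute 'w' -> 'c'  (+1)
  4. keep 'o'
  5. keep 'r'
  6. keep 'd'
Edit distance = 3
Max length = max(5, 6) = 6
Similarity = 1 - 3/6
= 0.5000


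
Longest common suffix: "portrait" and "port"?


Word 1: "portrait"
Word 2: "port"
Comparing from end:
  Pos -1: 't' == 't'
  Pos -2: 'i' != 'r' (stop)
LCS = "t" (length 1)


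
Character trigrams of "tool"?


Word: "tool" (length 4)
Number of trigrams = 4 - 3 + 1 = 2
  Position 0: "too"
  Position 1: "ool"
Trigrams = "too", "ool"


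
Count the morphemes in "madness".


Word: "madness"
Morphemes: mad / -ness
Each morpheme carries meaning
= 2 morphemes


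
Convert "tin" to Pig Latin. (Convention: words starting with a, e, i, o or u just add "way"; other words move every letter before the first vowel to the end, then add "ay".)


Word: "tin"
Starts with consonant(s) → move to end, add 'ay'
Consonant cluster: "t"
Pig Latin = "intay"


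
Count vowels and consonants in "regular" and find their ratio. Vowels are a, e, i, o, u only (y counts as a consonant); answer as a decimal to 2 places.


Word: "regular"
Vowels (a,e,i,o,u): 3
Consonants: 4
Ratio = 3/4
= 0.75


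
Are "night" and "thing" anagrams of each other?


Word 1: "night" → sorted: ghint
Word 2: "thing" → sorted: ghint
Same letters? ghint == ghint
Anagram = Yes


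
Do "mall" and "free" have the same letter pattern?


Pattern of "mall": [0, 1, 2, 2]
Pattern of "free": [0, 1, 2, 2]
Patterns match
Same pattern = Yes


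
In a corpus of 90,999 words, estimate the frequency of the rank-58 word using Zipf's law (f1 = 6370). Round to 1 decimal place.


Zipf's law: f(r) = f(1) / r
f(1) = 6370
f(58) = 6370 / 58
= 109.8 occurrences


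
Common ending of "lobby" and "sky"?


Word 1: "lobby"
Word 2: "sky"
Comparing from end:
  Pos -1: 'y' == 'y'
  Pos -2: 'b' != 'k' (stop)
LCS = "y" (length 1)


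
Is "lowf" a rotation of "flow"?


Word: "flow", Candidate: "lowf"
Method: check if candidate is substring of word+word
"flowflow" contains "lowf"? Yes
Is rotation = Yes


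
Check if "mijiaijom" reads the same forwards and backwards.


Word: "mijiaijom"
Reversed: "mojiaijim"
Forward == Backward? mijiaijom != mojiaijim
Palindrome = No


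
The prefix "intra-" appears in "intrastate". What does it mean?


Prefix: intra-
Example: intrastate = intra- + state
Meaning = within


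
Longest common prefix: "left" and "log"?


Word 1: "left"
Word 2: "log"
Comparing from start:
  Pos 0: 'l' == 'l'
  Pos 1: 'e' != 'o' (stop)
LCP = "l" (length 1)


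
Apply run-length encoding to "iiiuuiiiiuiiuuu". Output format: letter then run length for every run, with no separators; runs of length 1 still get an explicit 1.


String: "iiiuuiiiiuiiuuu"
Scanning for consecutive runs:
  'i' x 3
  'u' x 2
  'i' x 4
  'u' x 1
  'i' x 2
  'u' x 3
RLE = "i3u2i4u1i2u3"


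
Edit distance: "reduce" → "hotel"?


Word 1: "reduce" (length 6)
Word 2: "hotel" (length 5)
One optimal edit sequence (insert/delete/substitute each cost 1):
  1. delete 'r'  (+1)
  2. substitute 'e' -> 'h'  (+1)
  3. substitute 'd' -> 'o'  (+1)
  4. substitute 'u' -> 't'  (+1)
  5. substitute 'c' -> 'e'  (+1)
  6. substitute 'e' -> 'l'  (+1)
Total edit operations: 6
Edit distance = 6


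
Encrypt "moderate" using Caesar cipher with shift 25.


Word: "moderate"
Shift: 25
Each letter → (letter + shift) mod 26:
  'm' (12) + 25 = 11 → 'l'
  'o' (14) + 25 = 13 → 'n'
  'd' (3) + 25 = 2 → 'c'
  'e' (4) + 25 = 3 → 'd'
  'r' (17) + 25 = 16 → 'q'
  'a' (0) + 25 = 25 → 'z'
  't' (19) + 25 = 18 → 's'
  'e' (4) + 25 = 3 → 'd'
Result = "lncdqzsd"


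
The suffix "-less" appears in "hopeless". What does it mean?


Suffix: -less
Example: hopeless = hope + -less
Meaning = without


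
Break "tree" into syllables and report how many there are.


Word: "tree"
Syllable breakdown: tree
Counting: 1 part
= 1 syllable


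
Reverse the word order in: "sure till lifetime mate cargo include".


Original: "sure till lifetime mate cargo include"
Words (1..n): sure | till | lifetime | mate | cargo | include
Reversed (n..1): include | cargo | mate | lifetime | till | sure
Result = "include cargo mate lifetime till sure"


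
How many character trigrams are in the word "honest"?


Word: "honest" (length 6)
Number of 3-grams = length - 3 + 1 = 6 - 3 + 1
= 4


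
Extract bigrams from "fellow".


Word: "fellow" (length 6)
Number of bigrams = 6 - 2 + 1 = 5
  Position 0: "fe"
  Position 1: "el"
  Position 2: "ll"
  Position 3: "lo"
  Position 4: "ow"
Bigrams = "fe", "el", "ll", "lo", "ow"


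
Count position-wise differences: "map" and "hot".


Comparing character by character (same length = 3):
  Pos 0: 'm' vs 'h' !=
  Pos 1: 'a' vs 'o' !=
  Pos 2: 'p' vs 't' !=
Hamming distance = 3


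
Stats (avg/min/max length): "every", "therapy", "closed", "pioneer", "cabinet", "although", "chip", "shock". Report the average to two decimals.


Lengths: "every"=5, "therapy"=7, "closed"=6, "pioneer"=7, "cabinet"=7, "although"=8, "chip"=4, "shock"=5
Sum = 49, Count = 8
Average = 49/8 = 6.13
= avg=6.13, min=4, max=8


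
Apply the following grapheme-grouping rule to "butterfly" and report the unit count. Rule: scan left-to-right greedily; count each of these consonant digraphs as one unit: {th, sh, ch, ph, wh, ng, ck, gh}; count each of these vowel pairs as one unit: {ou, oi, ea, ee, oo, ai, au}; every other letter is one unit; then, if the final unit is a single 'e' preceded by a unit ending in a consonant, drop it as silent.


Word: "butterfly" (9 letters)
Left-to-right scan:
  (1) 'b' (letter)
  (2) 'u' (letter)
  (3) 't' (letter)
  (4) 't' (letter)
  (5) 'e' (letter)
  (6) 'r' (letter)
  (7) 'f' (letter)
  (8) 'l' (letter)
  (9) 'y' (letter)
Units from scan: 9
Sound units = 9 units


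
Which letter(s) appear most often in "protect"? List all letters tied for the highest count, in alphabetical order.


Word: "protect"
Letter counts:
  'c': 1
  'e': 1
  'o': 1
  'p': 1
  'r': 1
  't': 2
Maximum count = 2
Most frequent = 't' (2 times each)


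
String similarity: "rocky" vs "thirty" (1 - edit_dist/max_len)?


Word 1: "rocky" (length 5)
Word 2: "thirty" (length 6)
One optimal edit sequence:
  1. insert 't'  (+1)
  2. substitute 'r' -> 'h'  (+1)
  3. substitute 'o' -> 'i'  (+1)
  4. substitute 'c' -> 'r'  (+1)
  5. substitute 'k' -> 't'  (+1)
  6. keep 'y'
Edit distance = 5
Max length = max(5, 6) = 6
Similarity = 1 - 5/6
= 0.1667
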